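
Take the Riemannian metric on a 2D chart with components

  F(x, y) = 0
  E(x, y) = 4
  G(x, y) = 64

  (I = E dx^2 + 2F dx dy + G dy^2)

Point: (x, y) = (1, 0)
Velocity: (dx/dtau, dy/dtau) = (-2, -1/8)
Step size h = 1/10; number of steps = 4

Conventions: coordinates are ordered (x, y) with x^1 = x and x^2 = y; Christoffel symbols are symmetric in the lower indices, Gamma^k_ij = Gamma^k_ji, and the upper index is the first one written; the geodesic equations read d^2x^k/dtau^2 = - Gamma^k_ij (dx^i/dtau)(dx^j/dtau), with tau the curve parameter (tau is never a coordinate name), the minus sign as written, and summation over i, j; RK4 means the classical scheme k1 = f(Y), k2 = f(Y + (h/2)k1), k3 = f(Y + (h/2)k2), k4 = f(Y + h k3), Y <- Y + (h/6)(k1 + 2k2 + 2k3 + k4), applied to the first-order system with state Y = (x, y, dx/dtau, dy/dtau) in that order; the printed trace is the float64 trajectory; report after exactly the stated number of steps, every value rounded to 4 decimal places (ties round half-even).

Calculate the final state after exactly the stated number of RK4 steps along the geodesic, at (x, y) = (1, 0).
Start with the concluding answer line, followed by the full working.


Answer: x = 0.2000, y = -0.0500, dx/dtau = -2.0000, dy/dtau = -0.1250

f(Y) = (dx/dtau, dy/dtau, -Gamma^x_ij Y'^i Y'^j, -Gamma^y_ij Y'^i Y'^j) with the Gammas evaluated at the stage position; h = 0.100000; intermediate values shown to 6 dp
step 0: x = 1.0000, y = 0.0000, dx/dtau = -2.0000, dy/dtau = -0.1250
step 1:
  k1: at (x, y) = (1.000000, 0.000000), (dx/dtau, dy/dtau) = (-2.000000, -0.125000); Gamma_xxx = 0.000000, Gamma_xxy = 0.000000, Gamma_xyy = 0.000000, Gamma_yxx = 0.000000, Gamma_yxy = 0.000000, Gamma_yyy = 0.000000; k1 = (-2.000000, -0.125000, 0.000000, 0.000000)
  k2: at (x, y) = (0.900000, -0.006250), (dx/dtau, dy/dtau) = (-2.000000, -0.125000); Gamma_xxx = 0.000000, Gamma_xxy = 0.000000, Gamma_xyy = 0.000000, Gamma_yxx = 0.000000, Gamma_yxy = 0.000000, Gamma_yyy = 0.000000; k2 = (-2.000000, -0.125000, 0.000000, 0.000000)
  k3: at (x, y) = (0.900000, -0.006250), (dx/dtau, dy/dtau) = (-2.000000, -0.125000); Gamma_xxx = 0.000000, Gamma_xxy = 0.000000, Gamma_xyy = 0.000000, Gamma_yxx = 0.000000, Gamma_yxy = 0.000000, Gamma_yyy = 0.000000; k3 = (-2.000000, -0.125000, 0.000000, 0.000000)
  k4: at (x, y) = (0.800000, -0.012500), (dx/dtau, dy/dtau) = (-2.000000, -0.125000); Gamma_xxx = 0.000000, Gamma_xxy = 0.000000, Gamma_xyy = 0.000000, Gamma_yxx = 0.000000, Gamma_yxy = 0.000000, Gamma_yyy = 0.000000; k4 = (-2.000000, -0.125000, 0.000000, 0.000000)
  Y <- Y + (h/6)(k1 + 2k2 + 2k3 + k4): x = 0.8000, y = -0.0125, dx/dtau = -2.0000, dy/dtau = -0.1250
step 2:
  k1: at (x, y) = (0.800000, -0.012500), (dx/dtau, dy/dtau) = (-2.000000, -0.125000); Gamma_xxx = 0.000000, Gamma_xxy = 0.000000, Gamma_xyy = 0.000000, Gamma_yxx = 0.000000, Gamma_yxy = 0.000000, Gamma_yyy = 0.000000; k1 = (-2.000000, -0.125000, 0.000000, 0.000000)
  k2: at (x, y) = (0.700000, -0.018750), (dx/dtau, dy/dtau) = (-2.000000, -0.125000); Gamma_xxx = 0.000000, Gamma_xxy = 0.000000, Gamma_xyy = 0.000000, Gamma_yxx = 0.000000, Gamma_yxy = 0.000000, Gamma_yyy = 0.000000; k2 = (-2.000000, -0.125000, 0.000000, 0.000000)
  k3: at (x, y) = (0.700000, -0.018750), (dx/dtau, dy/dtau) = (-2.000000, -0.125000); Gamma_xxx = 0.000000, Gamma_xxy = 0.000000, Gamma_xyy = 0.000000, Gamma_yxx = 0.000000, Gamma_yxy = 0.000000, Gamma_yyy = 0.000000; k3 = (-2.000000, -0.125000, 0.000000, 0.000000)
  k4: at (x, y) = (0.600000, -0.025000), (dx/dtau, dy/dtau) = (-2.000000, -0.125000); Gamma_xxx = 0.000000, Gamma_xxy = 0.000000, Gamma_xyy = 0.000000, Gamma_yxx = 0.000000, Gamma_yxy = 0.000000, Gamma_yyy = 0.000000; k4 = (-2.000000, -0.125000, 0.000000, 0.000000)
  Y <- Y + (h/6)(k1 + 2k2 + 2k3 + k4): x = 0.6000, y = -0.0250, dx/dtau = -2.0000, dy/dtau = -0.1250
step 3:
  k1: at (x, y) = (0.600000, -0.025000), (dx/dtau, dy/dtau) = (-2.000000, -0.125000); Gamma_xxx = 0.000000, Gamma_xxy = 0.000000, Gamma_xyy = 0.000000, Gamma_yxx = 0.000000, Gamma_yxy = 0.000000, Gamma_yyy = 0.000000; k1 = (-2.000000, -0.125000, 0.000000, 0.000000)
  k2: at (x, y) = (0.500000, -0.031250), (dx/dtau, dy/dtau) = (-2.000000, -0.125000); Gamma_xxx = 0.000000, Gamma_xxy = 0.000000, Gamma_xyy = 0.000000, Gamma_yxx = 0.000000, Gamma_yxy = 0.000000, Gamma_yyy = 0.000000; k2 = (-2.000000, -0.125000, 0.000000, 0.000000)
  k3: at (x, y) = (0.500000, -0.031250), (dx/dtau, dy/dtau) = (-2.000000, -0.125000); Gamma_xxx = 0.000000, Gamma_xxy = 0.000000, Gamma_xyy = 0.000000, Gamma_yxx = 0.000000, Gamma_yxy = 0.000000, Gamma_yyy = 0.000000; k3 = (-2.000000, -0.125000, 0.000000, 0.000000)
  k4: at (x, y) = (0.400000, -0.037500), (dx/dtau, dy/dtau) = (-2.000000, -0.125000); Gamma_xxx = 0.000000, Gamma_xxy = 0.000000, Gamma_xyy = 0.000000, Gamma_yxx = 0.000000, Gamma_yxy = 0.000000, Gamma_yyy = 0.000000; k4 = (-2.000000, -0.125000, 0.000000, 0.000000)
  Y <- Y + (h/6)(k1 + 2k2 + 2k3 + k4): x = 0.4000, y = -0.0375, dx/dtau = -2.0000, dy/dtau = -0.1250
step 4:
  k1: at (x, y) = (0.400000, -0.037500), (dx/dtau, dy/dtau) = (-2.000000, -0.125000); Gamma_xxx = 0.000000, Gamma_xxy = 0.000000, Gamma_xyy = 0.000000, Gamma_yxx = 0.000000, Gamma_yxy = 0.000000, Gamma_yyy = 0.000000; k1 = (-2.000000, -0.125000, 0.000000, 0.000000)
  k2: at (x, y) = (0.300000, -0.043750), (dx/dtau, dy/dtau) = (-2.000000, -0.125000); Gamma_xxx = 0.000000, Gamma_xxy = 0.000000, Gamma_xyy = 0.000000, Gamma_yxx = 0.000000, Gamma_yxy = 0.000000, Gamma_yyy = 0.000000; k2 = (-2.000000, -0.125000, 0.000000, 0.000000)
  k3: at (x, y) = (0.300000, -0.043750), (dx/dtau, dy/dtau) = (-2.000000, -0.125000); Gamma_xxx = 0.000000, Gamma_xxy = 0.000000, Gamma_xyy = 0.000000, Gamma_yxx = 0.000000, Gamma_yxy = 0.000000, Gamma_yyy = 0.000000; k3 = (-2.000000, -0.125000, 0.000000, 0.000000)
  k4: at (x, y) = (0.200000, -0.050000), (dx/dtau, dy/dtau) = (-2.000000, -0.125000); Gamma_xxx = 0.000000, Gamma_xxy = 0.000000, Gamma_xyy = 0.000000, Gamma_yxx = 0.000000, Gamma_yxy = 0.000000, Gamma_yyy = 0.000000; k4 = (-2.000000, -0.125000, 0.000000, 0.000000)
  Y <- Y + (h/6)(k1 + 2k2 + 2k3 + k4): x = 0.2000, y = -0.0500, dx/dtau = -2.0000, dy/dtau = -0.1250


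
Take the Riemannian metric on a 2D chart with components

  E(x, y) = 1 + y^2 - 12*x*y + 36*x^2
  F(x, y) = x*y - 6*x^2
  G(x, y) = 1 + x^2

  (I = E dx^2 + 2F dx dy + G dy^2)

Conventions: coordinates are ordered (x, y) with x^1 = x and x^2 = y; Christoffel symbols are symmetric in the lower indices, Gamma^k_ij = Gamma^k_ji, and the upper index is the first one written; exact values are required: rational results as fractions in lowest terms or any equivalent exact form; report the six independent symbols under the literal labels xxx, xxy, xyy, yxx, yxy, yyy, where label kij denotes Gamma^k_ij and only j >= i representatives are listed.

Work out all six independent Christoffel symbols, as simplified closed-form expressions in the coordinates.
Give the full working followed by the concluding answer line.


E = 1 + y^2 - 12*x*y + 36*x^2; F = x*y - 6*x^2; G = 1 + x^2
Gamma^k_ij = (1/2) g^{kl} (d_i g_jl + d_j g_il - d_l g_ij), with g^inv = (1/(EG-F^2)) [[G, -F], [-F, E]]
first partials: E_x = -12*y + 72*x, E_y = 2*y - 12*x, F_x = y - 12*x, F_y = x, G_x = 2*x, G_y = 0
D = EG - F^2 = 1 + y^2 - 12*x*y + 37*x^2
expanded: Gamma^x_xx = (G E_x - 2F F_x + F E_y)/(2D), Gamma^x_xy = (G E_y - F G_x)/(2D), Gamma^x_yy = (2G F_y - G G_x - F G_y)/(2D), Gamma^y_xx = (2E F_x - E E_y - F E_x)/(2D), Gamma^y_xy = (E G_x - F E_y)/(2D), Gamma^y_yy = (E G_y - 2F F_y + F G_x)/(2D); substitute and cancel common factors

Answer: Gamma_xxx = (36*x - 6*y)/(37*x^2 - 12*x*y + y^2 + 1), Gamma_xxy = (-6*x + y)/(37*x^2 - 12*x*y + y^2 + 1), Gamma_xyy = 0, Gamma_yxx = -6*x/(37*x^2 - 12*x*y + y^2 + 1), Gamma_yxy = x/(37*x^2 - 12*x*y + y^2 + 1), Gamma_yyy = 0


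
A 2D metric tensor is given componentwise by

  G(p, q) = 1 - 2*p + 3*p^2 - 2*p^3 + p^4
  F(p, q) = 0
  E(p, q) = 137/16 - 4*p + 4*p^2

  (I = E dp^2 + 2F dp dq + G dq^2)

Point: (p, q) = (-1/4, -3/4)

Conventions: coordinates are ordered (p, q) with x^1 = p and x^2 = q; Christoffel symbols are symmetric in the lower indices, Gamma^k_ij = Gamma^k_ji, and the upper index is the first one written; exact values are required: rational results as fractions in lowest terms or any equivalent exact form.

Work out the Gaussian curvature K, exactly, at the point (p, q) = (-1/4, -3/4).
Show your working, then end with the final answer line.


E = 157/16, F = 0, G = 441/256, EG - F^2 = 69237/4096 at the point
E_p = -6, E_q = 0, F_p = 0, F_q = 0, G_p = -63/16, G_q = 0
E_qq = 0, F_pq = 0, G_pp = 39/4
Using the Brioschi determinant formula for K from the metric derivatives:
M1 = [[-E_qq/2 + F_pq - G_pp/2, E_p/2, F_p - E_q/2], [F_q - G_p/2, E, F], [G_q/2, F, G]] = [[-39/8, -3, 0], [63/32, 157/16, 0], [0, 0, 441/256]]; det M1 = -2366847/32768
M2 = [[0, E_q/2, G_p/2], [E_q/2, E, F], [G_p/2, F, G]] = [[0, 0, -63/32], [0, 157/16, 0], [-63/32, 0, 441/256]]; det M2 = -623133/16384
det M1 - det M2 = -1120581/32768; K = -1120581/32768 / (69237/4096)^2 = -61952/517629

Answer: K = -61952/517629


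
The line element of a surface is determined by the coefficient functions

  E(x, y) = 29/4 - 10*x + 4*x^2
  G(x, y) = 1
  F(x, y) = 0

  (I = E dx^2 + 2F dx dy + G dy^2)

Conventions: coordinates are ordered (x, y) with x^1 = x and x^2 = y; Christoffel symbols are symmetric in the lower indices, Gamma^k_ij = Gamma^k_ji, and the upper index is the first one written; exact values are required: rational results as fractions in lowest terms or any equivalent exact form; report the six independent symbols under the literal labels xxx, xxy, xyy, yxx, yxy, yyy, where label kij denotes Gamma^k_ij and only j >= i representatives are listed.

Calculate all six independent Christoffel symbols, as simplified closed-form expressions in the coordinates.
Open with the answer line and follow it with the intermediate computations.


Answer: Gamma_xxx = (16*x - 20)/(16*x^2 - 40*x + 29), Gamma_xxy = 0, Gamma_xyy = 0, Gamma_yxx = 0, Gamma_yxy = 0, Gamma_yyy = 0

E = 29/4 - 10*x + 4*x^2; F = 0; G = 1
Gamma^k_ij = (1/2) g^{kl} (d_i g_jl + d_j g_il - d_l g_ij), with g^inv = (1/(EG-F^2)) [[G, -F], [-F, E]]
first partials: E_x = -10 + 8*x, E_y = 0, F_x = 0, F_y = 0, G_x = 0, G_y = 0
D = EG - F^2 = 29/4 - 10*x + 4*x^2
expanded: Gamma^x_xx = (G E_x - 2F F_x + F E_y)/(2D), Gamma^x_xy = (G E_y - F G_x)/(2D), Gamma^x_yy = (2G F_y - G G_x - F G_y)/(2D), Gamma^y_xx = (2E F_x - E E_y - F E_x)/(2D), Gamma^y_xy = (E G_x - F E_y)/(2D), Gamma^y_yy = (E G_y - 2F F_y + F G_x)/(2D); substitute and cancel common factors


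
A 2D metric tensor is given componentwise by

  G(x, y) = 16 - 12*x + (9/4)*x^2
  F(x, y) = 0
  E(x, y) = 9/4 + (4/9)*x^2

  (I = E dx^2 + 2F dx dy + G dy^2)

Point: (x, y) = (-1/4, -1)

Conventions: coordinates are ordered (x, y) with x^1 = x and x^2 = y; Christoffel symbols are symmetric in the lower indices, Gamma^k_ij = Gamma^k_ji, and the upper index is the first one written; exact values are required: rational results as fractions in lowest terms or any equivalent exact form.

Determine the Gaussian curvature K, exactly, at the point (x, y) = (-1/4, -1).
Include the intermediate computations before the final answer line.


E = 41/18, F = 0, G = 1225/64, EG - F^2 = 50225/1152 at the point
E_x = -2/9, E_y = 0, F_x = 0, F_y = 0, G_x = -105/8, G_y = 0
E_yy = 0, F_xy = 0, G_xx = 9/2
Brioschi: K = (det M1 - det M2) / (EG - F^2)^2 with the standard first/second-derivative matrices M1, M2.
M1 = [[-E_yy/2 + F_xy - G_xx/2, E_x/2, F_x - E_y/2], [F_y - G_x/2, E, F], [G_y/2, F, G]] = [[-9/4, -1/9, 0], [105/16, 41/18, 0], [0, 0, 1225/64]]; det M1 = -258475/3072
M2 = [[0, E_y/2, G_x/2], [E_y/2, E, F], [G_x/2, F, G]] = [[0, 0, -105/16], [0, 41/18, 0], [-105/16, 0, 1225/64]]; det M2 = -50225/512
det M1 - det M2 = 42875/3072; K = 42875/3072 / (50225/1152)^2 = 432/58835

Answer: K = 432/58835


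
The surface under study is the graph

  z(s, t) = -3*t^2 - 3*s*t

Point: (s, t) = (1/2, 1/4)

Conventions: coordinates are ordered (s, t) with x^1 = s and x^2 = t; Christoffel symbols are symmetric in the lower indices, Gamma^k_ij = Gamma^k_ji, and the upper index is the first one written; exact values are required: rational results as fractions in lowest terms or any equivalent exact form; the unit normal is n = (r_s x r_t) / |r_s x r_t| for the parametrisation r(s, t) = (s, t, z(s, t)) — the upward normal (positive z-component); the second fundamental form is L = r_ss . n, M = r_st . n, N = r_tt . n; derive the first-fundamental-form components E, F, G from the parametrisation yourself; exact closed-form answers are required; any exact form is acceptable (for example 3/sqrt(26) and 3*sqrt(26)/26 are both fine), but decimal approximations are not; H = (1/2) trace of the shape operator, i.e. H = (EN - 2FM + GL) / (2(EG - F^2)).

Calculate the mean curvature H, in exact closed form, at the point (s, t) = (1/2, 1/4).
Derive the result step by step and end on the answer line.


z_s = -3/4, z_t = -3, z_ss = 0, z_st = -3, z_tt = -6
E = 25/16, F = 9/4, G = 10; answer radicand W^2 = 169/16
unnormalised second-form numerators: l = 0, m = -3, n = -6; L = l/sqrt(169/16), and similarly M = m/sqrt(W^2), N = n/sqrt(W^2)
H = (E*n - 2*F*m + G*l) / (2*(EG - F^2)*sqrt(W^2)); E*n - 2*F*m + G*l = 33/8, EG - F^2 = 169/16, so H = (33/169)/sqrt(169/16)

Answer: H = 132/2197


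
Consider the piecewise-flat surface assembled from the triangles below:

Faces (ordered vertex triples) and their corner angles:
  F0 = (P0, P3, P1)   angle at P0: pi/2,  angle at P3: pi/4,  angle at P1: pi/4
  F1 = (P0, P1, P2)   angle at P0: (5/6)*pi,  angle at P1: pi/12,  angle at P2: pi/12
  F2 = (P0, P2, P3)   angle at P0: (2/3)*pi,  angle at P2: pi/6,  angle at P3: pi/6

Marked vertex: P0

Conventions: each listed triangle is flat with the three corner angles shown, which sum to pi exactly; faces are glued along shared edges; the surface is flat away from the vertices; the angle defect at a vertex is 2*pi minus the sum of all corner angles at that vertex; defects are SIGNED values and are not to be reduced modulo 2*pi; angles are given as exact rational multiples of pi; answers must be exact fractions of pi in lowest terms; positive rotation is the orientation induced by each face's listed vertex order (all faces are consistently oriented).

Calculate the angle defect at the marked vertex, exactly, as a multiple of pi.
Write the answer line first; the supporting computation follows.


Answer: defect(P0) = 0

Sum of corner angles at P0: 2*pi
defect = 2*pi - 2*pi


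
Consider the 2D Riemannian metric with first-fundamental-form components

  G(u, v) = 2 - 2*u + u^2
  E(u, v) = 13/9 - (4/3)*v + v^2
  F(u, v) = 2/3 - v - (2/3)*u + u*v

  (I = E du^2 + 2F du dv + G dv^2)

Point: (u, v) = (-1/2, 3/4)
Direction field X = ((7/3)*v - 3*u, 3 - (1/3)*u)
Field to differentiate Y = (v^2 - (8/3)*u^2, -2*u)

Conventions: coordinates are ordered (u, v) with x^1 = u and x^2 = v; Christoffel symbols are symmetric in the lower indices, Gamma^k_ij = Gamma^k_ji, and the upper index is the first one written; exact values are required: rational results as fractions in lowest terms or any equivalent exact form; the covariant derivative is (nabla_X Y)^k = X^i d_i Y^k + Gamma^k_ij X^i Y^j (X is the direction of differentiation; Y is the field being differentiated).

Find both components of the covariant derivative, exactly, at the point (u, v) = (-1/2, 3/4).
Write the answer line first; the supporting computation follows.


Answer: (nabla_X Y)^u = 151859/11256, (nabla_X Y)^v = -14717/1876

E = 145/144, F = -1/8, G = 13/4 at the point
E_u = 0, E_v = 1/6, F_u = 1/12, F_v = -3/2, G_u = -3, G_v = 0
EG - F^2 = 469/144;  g^inv = (144/469) * [[13/4, 1/8], [1/8, 145/144]]
first-kind symbols [ij,l] = (1/2)(d_i g_jl + d_j g_il - d_l g_ij): [uu,u] = E_u/2 = 0, [uu,v] = F_u - E_v/2 = 0, [uv,u] = E_v/2 = 1/12, [uv,v] = G_u/2 = -3/2, [vv,u] = F_v - G_u/2 = 0, [vv,v] = G_v/2 = 0
Gamma^u_ij = (G*[ij,u] - F*[ij,v])/(EG - F^2), Gamma^v_ij = (E*[ij,v] - F*[ij,u])/(EG - F^2)
Gamma_uuu = 0, Gamma_uuv = 12/469, Gamma_uvv = 0, Gamma_vuu = 0, Gamma_vuv = -216/469, Gamma_vvv = 0
X = (13/4, 19/6), Y = (-5/48, 1) at the point


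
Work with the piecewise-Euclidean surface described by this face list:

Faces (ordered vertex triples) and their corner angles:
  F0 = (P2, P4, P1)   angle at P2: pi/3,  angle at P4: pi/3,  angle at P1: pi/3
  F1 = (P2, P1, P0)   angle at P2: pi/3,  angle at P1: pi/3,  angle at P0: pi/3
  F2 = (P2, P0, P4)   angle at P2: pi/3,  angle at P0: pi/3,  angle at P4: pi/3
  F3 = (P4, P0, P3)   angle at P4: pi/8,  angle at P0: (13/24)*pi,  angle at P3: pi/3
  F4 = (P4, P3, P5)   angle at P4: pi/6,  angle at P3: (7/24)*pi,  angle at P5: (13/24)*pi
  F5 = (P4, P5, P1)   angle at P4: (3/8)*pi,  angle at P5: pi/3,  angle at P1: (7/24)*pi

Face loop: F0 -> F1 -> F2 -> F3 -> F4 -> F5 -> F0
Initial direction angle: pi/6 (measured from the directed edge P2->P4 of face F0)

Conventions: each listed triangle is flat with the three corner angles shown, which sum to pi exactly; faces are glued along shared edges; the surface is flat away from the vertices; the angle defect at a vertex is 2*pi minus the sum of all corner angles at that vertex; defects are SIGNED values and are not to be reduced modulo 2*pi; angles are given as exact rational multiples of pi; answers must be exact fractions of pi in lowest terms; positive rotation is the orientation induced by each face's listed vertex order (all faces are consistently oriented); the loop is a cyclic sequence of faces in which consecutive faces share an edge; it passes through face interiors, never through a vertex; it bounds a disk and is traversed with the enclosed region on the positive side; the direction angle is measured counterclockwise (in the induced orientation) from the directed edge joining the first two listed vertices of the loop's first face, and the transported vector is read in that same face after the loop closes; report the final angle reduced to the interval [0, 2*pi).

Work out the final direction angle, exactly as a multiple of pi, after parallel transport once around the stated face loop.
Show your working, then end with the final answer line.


enclosed vertex P2: corner angles sum to pi, defect = 2*pi - pi = pi
enclosed vertex P4: corner angles sum to (4/3)*pi, defect = 2*pi - (4/3)*pi = (2/3)*pi
transport around the loop rotates by the sum of enclosed defects; add to the initial angle mod 2*pi
final angle = pi/6 + (5/3)*pi = (11/6)*pi (mod 2*pi)

Answer: final direction angle = (11/6)*pi


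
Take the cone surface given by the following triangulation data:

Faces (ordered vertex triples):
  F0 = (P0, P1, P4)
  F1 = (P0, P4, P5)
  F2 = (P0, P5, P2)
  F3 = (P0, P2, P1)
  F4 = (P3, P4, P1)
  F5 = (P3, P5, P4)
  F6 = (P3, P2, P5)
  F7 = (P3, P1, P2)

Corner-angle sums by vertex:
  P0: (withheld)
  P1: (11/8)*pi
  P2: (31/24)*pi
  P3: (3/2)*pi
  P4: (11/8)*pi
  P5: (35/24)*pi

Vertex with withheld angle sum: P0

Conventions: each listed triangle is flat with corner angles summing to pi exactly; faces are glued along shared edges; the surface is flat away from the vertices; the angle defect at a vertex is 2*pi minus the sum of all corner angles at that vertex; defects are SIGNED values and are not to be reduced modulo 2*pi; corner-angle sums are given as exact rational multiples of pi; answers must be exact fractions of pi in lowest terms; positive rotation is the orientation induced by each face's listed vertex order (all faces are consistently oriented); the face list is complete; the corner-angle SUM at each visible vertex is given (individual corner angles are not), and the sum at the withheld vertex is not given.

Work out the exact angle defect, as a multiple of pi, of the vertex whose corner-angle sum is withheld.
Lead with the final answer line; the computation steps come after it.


Answer: defect(P0) = pi

V = 6, E = 12, F = 8; chi = V - E + F = 2
Gauss-Bonnet: total defect = 2*pi*chi = 4*pi; visible defects sum to 3*pi


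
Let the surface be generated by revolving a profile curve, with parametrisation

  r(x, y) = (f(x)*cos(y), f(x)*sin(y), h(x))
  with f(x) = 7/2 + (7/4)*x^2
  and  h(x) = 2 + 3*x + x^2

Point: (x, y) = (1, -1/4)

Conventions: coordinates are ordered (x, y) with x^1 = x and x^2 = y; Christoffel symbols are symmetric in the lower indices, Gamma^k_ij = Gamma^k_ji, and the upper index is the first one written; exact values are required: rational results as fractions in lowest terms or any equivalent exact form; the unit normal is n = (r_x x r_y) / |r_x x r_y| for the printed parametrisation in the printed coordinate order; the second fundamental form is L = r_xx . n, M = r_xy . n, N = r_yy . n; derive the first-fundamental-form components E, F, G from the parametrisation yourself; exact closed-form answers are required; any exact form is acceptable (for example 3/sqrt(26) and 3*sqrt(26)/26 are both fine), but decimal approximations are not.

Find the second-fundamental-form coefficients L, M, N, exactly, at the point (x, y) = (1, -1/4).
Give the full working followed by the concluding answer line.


f = 21/4, f' = 7/2, f'' = 7/2, h' = 5, h'' = 2
E = 149/4, F = 0, G = 441/16; answer radicand W^2 = 149/4
unnormalised second-form numerators: l = -21/2, m = 0, n = 105/4; L = l/sqrt(149/4), and similarly M = m/sqrt(W^2), N = n/sqrt(W^2)

Answer: L = -21*sqrt(149)/149, M = 0, N = 105*sqrt(149)/298


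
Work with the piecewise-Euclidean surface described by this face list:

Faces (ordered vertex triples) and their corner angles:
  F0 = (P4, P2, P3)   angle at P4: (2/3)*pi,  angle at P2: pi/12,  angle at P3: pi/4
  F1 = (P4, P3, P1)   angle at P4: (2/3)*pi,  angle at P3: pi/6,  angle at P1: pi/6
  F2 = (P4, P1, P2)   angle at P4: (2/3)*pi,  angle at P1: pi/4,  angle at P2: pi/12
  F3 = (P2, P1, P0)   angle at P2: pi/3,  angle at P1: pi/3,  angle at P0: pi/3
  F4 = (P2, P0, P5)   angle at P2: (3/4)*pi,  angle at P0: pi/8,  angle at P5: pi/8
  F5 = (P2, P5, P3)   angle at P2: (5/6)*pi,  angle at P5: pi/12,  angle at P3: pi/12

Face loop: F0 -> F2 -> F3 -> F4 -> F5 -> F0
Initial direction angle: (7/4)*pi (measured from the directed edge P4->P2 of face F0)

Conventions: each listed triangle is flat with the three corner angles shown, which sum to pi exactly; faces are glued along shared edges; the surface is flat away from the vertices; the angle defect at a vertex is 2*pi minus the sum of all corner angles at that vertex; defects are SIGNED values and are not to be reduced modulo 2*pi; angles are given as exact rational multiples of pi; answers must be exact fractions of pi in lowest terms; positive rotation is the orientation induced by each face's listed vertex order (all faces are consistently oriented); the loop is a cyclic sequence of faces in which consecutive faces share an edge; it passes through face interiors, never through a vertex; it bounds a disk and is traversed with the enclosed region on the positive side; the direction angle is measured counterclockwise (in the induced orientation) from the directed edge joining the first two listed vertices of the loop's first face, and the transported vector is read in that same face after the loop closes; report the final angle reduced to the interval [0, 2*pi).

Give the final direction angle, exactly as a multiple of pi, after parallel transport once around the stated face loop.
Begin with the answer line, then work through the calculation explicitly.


Answer: final direction angle = (5/3)*pi

enclosed vertex P2: corner angles sum to (25/12)*pi, defect = 2*pi - (25/12)*pi = -pi/12
the final direction is the initial angle plus the enclosed defects, taken mod 2*pi in the induced orientation
final angle = (7/4)*pi - pi/12 = (5/3)*pi (mod 2*pi)


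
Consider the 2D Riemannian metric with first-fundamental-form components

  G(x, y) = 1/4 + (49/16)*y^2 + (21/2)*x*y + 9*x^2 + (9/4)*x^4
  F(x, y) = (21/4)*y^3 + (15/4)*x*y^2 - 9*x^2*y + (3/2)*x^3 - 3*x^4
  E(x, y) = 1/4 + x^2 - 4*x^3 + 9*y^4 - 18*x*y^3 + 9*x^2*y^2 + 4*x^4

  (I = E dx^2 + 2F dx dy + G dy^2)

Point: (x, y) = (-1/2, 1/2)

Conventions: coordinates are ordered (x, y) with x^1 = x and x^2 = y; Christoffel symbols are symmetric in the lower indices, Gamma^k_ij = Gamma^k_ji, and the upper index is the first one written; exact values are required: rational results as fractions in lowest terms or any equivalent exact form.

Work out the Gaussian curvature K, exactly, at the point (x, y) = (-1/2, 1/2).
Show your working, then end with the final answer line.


E = 7/2, F = -21/16, G = 25/32, EG - F^2 = 259/256 at the point
E_x = -21/2, E_y = 27/2, F_x = 129/16, F_y = -3/16, G_x = -39/8, G_y = -35/16
E_yy = 117/2, F_xy = 51/4, G_xx = 99/4
By Brioschi, K is (det M1 - det M2) divided by (EG - F^2) squared.
M1 = [[-E_yy/2 + F_xy - G_xx/2, E_x/2, F_x - E_y/2], [F_y - G_x/2, E, F], [G_y/2, F, G]] = [[-231/8, -21/4, 21/16], [9/4, 7/2, -21/16], [-35/32, -21/16, 25/32]]; det M1 = -13503/512
M2 = [[0, E_y/2, G_x/2], [E_y/2, E, F], [G_x/2, F, G]] = [[0, 27/4, -39/16], [27/4, 7/2, -21/16], [-39/16, -21/16, 25/32]]; det M2 = -6759/512
det M1 - det M2 = -843/64; K = -843/64 / (259/256)^2 = -863232/67081

Answer: K = -863232/67081


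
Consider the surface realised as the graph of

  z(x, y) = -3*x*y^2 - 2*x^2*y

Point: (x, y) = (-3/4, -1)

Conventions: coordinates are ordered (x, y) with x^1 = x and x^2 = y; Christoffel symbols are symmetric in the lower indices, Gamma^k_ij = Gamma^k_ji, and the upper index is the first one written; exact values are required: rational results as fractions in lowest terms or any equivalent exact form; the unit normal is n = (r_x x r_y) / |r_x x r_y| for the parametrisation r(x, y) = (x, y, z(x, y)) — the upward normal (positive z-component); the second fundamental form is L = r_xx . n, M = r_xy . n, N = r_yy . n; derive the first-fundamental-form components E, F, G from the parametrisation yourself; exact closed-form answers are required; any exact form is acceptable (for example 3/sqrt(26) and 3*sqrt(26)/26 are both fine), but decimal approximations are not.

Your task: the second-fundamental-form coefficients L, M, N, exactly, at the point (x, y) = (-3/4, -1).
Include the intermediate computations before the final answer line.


z_x = -6, z_y = -45/8, z_xx = 4, z_xy = 9, z_yy = 9/2
E = 37, F = 135/4, G = 2089/64; answer radicand W^2 = 4393/64
unnormalised second-form numerators: l = 4, m = 9, n = 9/2; L = l/sqrt(4393/64), and similarly M = m/sqrt(W^2), N = n/sqrt(W^2)

Answer: L = 32*sqrt(4393)/4393, M = 72*sqrt(4393)/4393, N = 36*sqrt(4393)/4393


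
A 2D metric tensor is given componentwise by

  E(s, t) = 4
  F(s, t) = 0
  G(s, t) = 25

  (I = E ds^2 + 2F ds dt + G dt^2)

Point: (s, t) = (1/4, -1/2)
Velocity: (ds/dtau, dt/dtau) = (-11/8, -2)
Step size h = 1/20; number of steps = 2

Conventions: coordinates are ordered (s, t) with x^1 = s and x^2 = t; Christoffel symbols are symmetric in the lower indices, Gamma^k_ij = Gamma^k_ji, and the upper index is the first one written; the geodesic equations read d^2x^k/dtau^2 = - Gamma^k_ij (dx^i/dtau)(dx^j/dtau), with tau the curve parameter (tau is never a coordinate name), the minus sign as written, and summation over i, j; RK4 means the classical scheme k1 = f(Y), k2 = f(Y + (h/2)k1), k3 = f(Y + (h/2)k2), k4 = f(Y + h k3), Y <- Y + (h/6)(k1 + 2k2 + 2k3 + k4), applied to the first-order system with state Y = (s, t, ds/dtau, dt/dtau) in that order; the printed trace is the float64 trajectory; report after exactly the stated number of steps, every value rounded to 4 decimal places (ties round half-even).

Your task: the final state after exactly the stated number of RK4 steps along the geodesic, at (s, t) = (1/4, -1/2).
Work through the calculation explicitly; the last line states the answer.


f(Y) = (ds/dtau, dt/dtau, -Gamma^s_ij Y'^i Y'^j, -Gamma^t_ij Y'^i Y'^j) with the Gammas evaluated at the stage position; h = 0.050000; intermediate values shown to 6 dp
step 0: s = 0.2500, t = -0.5000, ds/dtau = -1.3750, dt/dtau = -2.0000
step 1:
  k1: at (s, t) = (0.250000, -0.500000), (ds/dtau, dt/dtau) = (-1.375000, -2.000000); Gamma_sss = 0.000000, Gamma_sst = 0.000000, Gamma_stt = 0.000000, Gamma_tss = 0.000000, Gamma_tst = 0.000000, Gamma_ttt = 0.000000; k1 = (-1.375000, -2.000000, 0.000000, 0.000000)
  k2: at (s, t) = (0.215625, -0.550000), (ds/dtau, dt/dtau) = (-1.375000, -2.000000); Gamma_sss = 0.000000, Gamma_sst = 0.000000, Gamma_stt = 0.000000, Gamma_tss = 0.000000, Gamma_tst = 0.000000, Gamma_ttt = 0.000000; k2 = (-1.375000, -2.000000, 0.000000, 0.000000)
  k3: at (s, t) = (0.215625, -0.550000), (ds/dtau, dt/dtau) = (-1.375000, -2.000000); Gamma_sss = 0.000000, Gamma_sst = 0.000000, Gamma_stt = 0.000000, Gamma_tss = 0.000000, Gamma_tst = 0.000000, Gamma_ttt = 0.000000; k3 = (-1.375000, -2.000000, 0.000000, 0.000000)
  k4: at (s, t) = (0.181250, -0.600000), (ds/dtau, dt/dtau) = (-1.375000, -2.000000); Gamma_sss = 0.000000, Gamma_sst = 0.000000, Gamma_stt = 0.000000, Gamma_tss = 0.000000, Gamma_tst = 0.000000, Gamma_ttt = 0.000000; k4 = (-1.375000, -2.000000, 0.000000, 0.000000)
  Y <- Y + (h/6)(k1 + 2k2 + 2k3 + k4): s = 0.1812, t = -0.6000, ds/dtau = -1.3750, dt/dtau = -2.0000
step 2:
  k1: at (s, t) = (0.181250, -0.600000), (ds/dtau, dt/dtau) = (-1.375000, -2.000000); Gamma_sss = 0.000000, Gamma_sst = 0.000000, Gamma_stt = 0.000000, Gamma_tss = 0.000000, Gamma_tst = 0.000000, Gamma_ttt = 0.000000; k1 = (-1.375000, -2.000000, 0.000000, 0.000000)
  k2: at (s, t) = (0.146875, -0.650000), (ds/dtau, dt/dtau) = (-1.375000, -2.000000); Gamma_sss = 0.000000, Gamma_sst = 0.000000, Gamma_stt = 0.000000, Gamma_tss = 0.000000, Gamma_tst = 0.000000, Gamma_ttt = 0.000000; k2 = (-1.375000, -2.000000, 0.000000, 0.000000)
  k3: at (s, t) = (0.146875, -0.650000), (ds/dtau, dt/dtau) = (-1.375000, -2.000000); Gamma_sss = 0.000000, Gamma_sst = 0.000000, Gamma_stt = 0.000000, Gamma_tss = 0.000000, Gamma_tst = 0.000000, Gamma_ttt = 0.000000; k3 = (-1.375000, -2.000000, 0.000000, 0.000000)
  k4: at (s, t) = (0.112500, -0.700000), (ds/dtau, dt/dtau) = (-1.375000, -2.000000); Gamma_sss = 0.000000, Gamma_sst = 0.000000, Gamma_stt = 0.000000, Gamma_tss = 0.000000, Gamma_tst = 0.000000, Gamma_ttt = 0.000000; k4 = (-1.375000, -2.000000, 0.000000, 0.000000)
  Y <- Y + (h/6)(k1 + 2k2 + 2k3 + k4): s = 0.1125, t = -0.7000, ds/dtau = -1.3750, dt/dtau = -2.0000

Answer: s = 0.1125, t = -0.7000, ds/dtau = -1.3750, dt/dtau = -2.0000


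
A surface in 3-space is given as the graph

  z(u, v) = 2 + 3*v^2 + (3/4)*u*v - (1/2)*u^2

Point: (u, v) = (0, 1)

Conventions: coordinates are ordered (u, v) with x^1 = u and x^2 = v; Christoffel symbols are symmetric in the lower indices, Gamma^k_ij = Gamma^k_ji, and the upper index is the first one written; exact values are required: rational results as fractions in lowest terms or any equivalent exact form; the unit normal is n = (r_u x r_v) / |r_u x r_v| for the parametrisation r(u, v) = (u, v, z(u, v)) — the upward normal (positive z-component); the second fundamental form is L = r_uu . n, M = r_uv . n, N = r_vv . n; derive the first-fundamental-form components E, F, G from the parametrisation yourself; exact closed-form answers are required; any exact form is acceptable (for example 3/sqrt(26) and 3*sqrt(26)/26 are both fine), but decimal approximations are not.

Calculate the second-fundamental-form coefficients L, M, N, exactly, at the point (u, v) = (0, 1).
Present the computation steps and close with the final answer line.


z_u = 3/4, z_v = 6, z_uu = -1, z_uv = 3/4, z_vv = 6
E = 25/16, F = 9/2, G = 37; answer radicand W^2 = 601/16
unnormalised second-form numerators: l = -1, m = 3/4, n = 6; L = l/sqrt(601/16), and similarly M = m/sqrt(W^2), N = n/sqrt(W^2)

Answer: L = -4*sqrt(601)/601, M = 3*sqrt(601)/601, N = 24*sqrt(601)/601


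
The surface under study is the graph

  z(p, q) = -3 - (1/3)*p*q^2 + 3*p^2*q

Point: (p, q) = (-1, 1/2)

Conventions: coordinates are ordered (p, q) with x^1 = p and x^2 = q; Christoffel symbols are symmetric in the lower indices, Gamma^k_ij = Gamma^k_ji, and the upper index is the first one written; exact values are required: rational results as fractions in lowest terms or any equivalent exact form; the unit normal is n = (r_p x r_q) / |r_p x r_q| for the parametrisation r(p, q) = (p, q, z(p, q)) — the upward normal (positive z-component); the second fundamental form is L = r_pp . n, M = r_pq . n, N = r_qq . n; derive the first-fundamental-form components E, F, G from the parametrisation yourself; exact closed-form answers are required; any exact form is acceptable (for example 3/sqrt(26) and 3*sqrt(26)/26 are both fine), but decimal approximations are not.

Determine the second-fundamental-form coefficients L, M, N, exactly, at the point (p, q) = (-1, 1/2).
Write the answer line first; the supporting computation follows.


Answer: L = 36*sqrt(3113)/3113, M = -76*sqrt(3113)/3113, N = 8*sqrt(3113)/3113

z_p = -37/12, z_q = 10/3, z_pp = 3, z_pq = -19/3, z_qq = 2/3
E = 1513/144, F = -185/18, G = 109/9; answer radicand W^2 = 3113/144
unnormalised second-form numerators: l = 3, m = -19/3, n = 2/3; L = l/sqrt(3113/144), and similarly M = m/sqrt(W^2), N = n/sqrt(W^2)


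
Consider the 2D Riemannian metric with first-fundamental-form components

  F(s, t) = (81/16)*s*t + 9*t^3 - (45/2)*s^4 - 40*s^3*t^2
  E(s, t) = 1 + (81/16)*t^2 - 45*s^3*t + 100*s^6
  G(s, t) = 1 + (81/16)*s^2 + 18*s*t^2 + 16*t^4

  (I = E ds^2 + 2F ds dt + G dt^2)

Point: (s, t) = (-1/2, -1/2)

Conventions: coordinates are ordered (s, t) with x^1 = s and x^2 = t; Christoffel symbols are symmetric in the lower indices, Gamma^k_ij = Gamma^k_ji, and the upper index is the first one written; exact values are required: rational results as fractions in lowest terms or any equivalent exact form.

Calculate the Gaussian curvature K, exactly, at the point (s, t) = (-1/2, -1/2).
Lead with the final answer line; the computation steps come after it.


Answer: K = 8512/363

E = 65/64, F = -1/64, G = 65/64, EG - F^2 = 33/32 at the point
E_s = -15/8, E_t = 9/16, F_s = 39/32, F_t = -25/32, G_s = -9/16, G_t = 1
E_tt = 81/8, F_st = 561/16, G_ss = 81/8
Brioschi: K = (det M1 - det M2) / (EG - F^2)^2 with the standard first/second-derivative matrices M1, M2.
M1 = [[-E_tt/2 + F_st - G_ss/2, E_s/2, F_s - E_t/2], [F_t - G_s/2, E, F], [G_t/2, F, G]] = [[399/16, -15/16, 15/16], [-1/2, 65/64, -1/64], [1/2, -1/64, 65/64]]; det M1 = 12687/512
M2 = [[0, E_t/2, G_s/2], [E_t/2, E, F], [G_s/2, F, G]] = [[0, 9/32, -9/32], [9/32, 65/64, -1/64], [-9/32, -1/64, 65/64]]; det M2 = -81/512
det M1 - det M2 = 399/16; K = 399/16 / (33/32)^2 = 8512/363


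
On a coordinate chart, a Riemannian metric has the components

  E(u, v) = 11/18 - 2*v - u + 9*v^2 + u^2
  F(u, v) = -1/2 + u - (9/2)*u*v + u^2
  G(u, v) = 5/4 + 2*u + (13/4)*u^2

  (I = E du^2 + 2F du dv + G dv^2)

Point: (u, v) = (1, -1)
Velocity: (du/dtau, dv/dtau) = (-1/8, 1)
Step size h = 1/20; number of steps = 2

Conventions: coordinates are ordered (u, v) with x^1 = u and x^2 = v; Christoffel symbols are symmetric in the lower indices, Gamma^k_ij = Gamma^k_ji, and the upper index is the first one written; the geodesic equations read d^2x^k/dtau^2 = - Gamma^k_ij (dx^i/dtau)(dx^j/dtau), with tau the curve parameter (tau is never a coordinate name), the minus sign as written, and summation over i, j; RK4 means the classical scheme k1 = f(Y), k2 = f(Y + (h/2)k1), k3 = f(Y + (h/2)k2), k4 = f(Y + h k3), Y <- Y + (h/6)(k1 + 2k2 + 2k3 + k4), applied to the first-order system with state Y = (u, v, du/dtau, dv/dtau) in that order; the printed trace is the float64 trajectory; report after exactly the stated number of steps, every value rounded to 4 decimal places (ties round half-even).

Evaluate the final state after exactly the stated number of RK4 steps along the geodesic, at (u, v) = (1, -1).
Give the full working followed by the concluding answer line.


f(Y) = (du/dtau, dv/dtau, -Gamma^u_ij Y'^i Y'^j, -Gamma^v_ij Y'^i Y'^j) with the Gammas evaluated at the stage position; h = 0.050000; intermediate values shown to 6 dp
step 0: u = 1.0000, v = -1.0000, du/dtau = -0.1250, dv/dtau = 1.0000
step 1:
  k1: at (u, v) = (1.000000, -1.000000), (du/dtau, dv/dtau) = (-0.125000, 1.000000); Gamma_uuu = -2.577762, Gamma_uuv = -2.292752, Gamma_uvv = -1.440887, Gamma_vuu = 5.071780, Gamma_vuv = 2.770232, Gamma_vvv = 1.330049; k1 = (-0.125000, 1.000000, 0.907976, -0.716738)
  k2: at (u, v) = (0.996875, -0.975000), (du/dtau, dv/dtau) = (-0.102301, 0.982082); Gamma_uuu = -2.593589, Gamma_uuv = -2.347196, Gamma_uvv = -1.504201, Gamma_vuu = 4.999816, Gamma_vuv = 2.781321, Gamma_vvv = 1.362681; k2 = (-0.102301, 0.982082, 1.006287, -0.807744)
  k3: at (u, v) = (0.997442, -0.975448), (du/dtau, dv/dtau) = (-0.099843, 0.979806); Gamma_uuu = -2.594540, Gamma_uuv = -2.347561, Gamma_uvv = -1.504430, Gamma_vuu = 5.000554, Gamma_vuv = 2.782116, Gamma_vvv = 1.363315; k3 = (-0.099843, 0.979806, 1.010840, -0.814329)
  k4: at (u, v) = (0.995008, -0.951010), (du/dtau, dv/dtau) = (-0.074458, 0.959284); Gamma_uuu = -2.612205, Gamma_uuv = -2.405099, Gamma_uvv = -1.572413, Gamma_vuu = 4.929215, Gamma_vuv = 2.794641, Gamma_vvv = 1.398454; k4 = (-0.074458, 0.959284, 1.117880, -0.914998)
  Y <- Y + (h/6)(k1 + 2k2 + 2k3 + k4): u = 0.9950, v = -0.9510, du/dtau = -0.0745, dv/dtau = 0.9594
step 2:
  k1: at (u, v) = (0.994969, -0.950975), (du/dtau, dv/dtau) = (-0.074499, 0.959368); Gamma_uuu = -2.612143, Gamma_uuv = -2.405086, Gamma_uvv = -1.572411, Gamma_vuu = 4.929148, Gamma_vuv = 2.794588, Gamma_vvv = 1.398417; k1 = (-0.074499, 0.959368, 1.117931, -0.914971)
  k2: at (u, v) = (0.993106, -0.926990), (du/dtau, dv/dtau) = (-0.046551, 0.936493); Gamma_uuu = -2.631545, Gamma_uuv = -2.465874, Gamma_uvv = -1.645453, Gamma_vuu = 4.858343, Gamma_vuv = 2.808467, Gamma_vvv = 1.436119; k2 = (-0.046551, 0.936493, 1.233800, -1.025165)
  k3: at (u, v) = (0.993805, -0.927562), (du/dtau, dv/dtau) = (-0.043654, 0.933739); Gamma_uuu = -2.632745, Gamma_uuv = -2.466269, Gamma_uvv = -1.645642, Gamma_vuu = 4.859437, Gamma_vuv = 2.809481, Gamma_vvv = 1.436897; k3 = (-0.043654, 0.933739, 1.238742, -1.033007)
  k4: at (u, v) = (0.992786, -0.904288), (du/dtau, dv/dtau) = (-0.012562, 0.907717); Gamma_uuu = -2.654456, Gamma_uuv = -2.530568, Gamma_uvv = -1.724093, Gamma_vuu = 4.789934, Gamma_vuv = 2.825211, Gamma_vvv = 1.477615; k4 = (-0.012562, 0.907717, 1.363275, -1.153808)
  Y <- Y + (h/6)(k1 + 2k2 + 2k3 + k4): u = 0.9927, v = -0.9042, du/dtau = -0.0126, dv/dtau = 0.9078

Answer: u = 0.9927, v = -0.9042, du/dtau = -0.0126, dv/dtau = 0.9078


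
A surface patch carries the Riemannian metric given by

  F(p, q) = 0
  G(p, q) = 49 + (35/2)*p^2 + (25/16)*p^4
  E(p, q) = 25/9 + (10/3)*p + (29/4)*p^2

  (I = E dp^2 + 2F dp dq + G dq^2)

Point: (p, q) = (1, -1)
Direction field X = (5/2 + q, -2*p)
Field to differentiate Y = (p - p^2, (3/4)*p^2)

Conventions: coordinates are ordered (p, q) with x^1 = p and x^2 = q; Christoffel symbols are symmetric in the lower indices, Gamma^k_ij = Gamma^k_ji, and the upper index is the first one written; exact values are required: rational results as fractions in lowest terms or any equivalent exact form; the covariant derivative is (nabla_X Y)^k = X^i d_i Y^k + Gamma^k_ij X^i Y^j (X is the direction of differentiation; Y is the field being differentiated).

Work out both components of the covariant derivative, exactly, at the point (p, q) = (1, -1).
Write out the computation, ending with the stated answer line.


E = 481/36, F = 0, G = 1089/16 at the point
E_p = 107/6, E_q = 0, F_p = 0, F_q = 0, G_p = 165/4, G_q = 0
EG - F^2 = 58201/64;  g^inv = (64/58201) * [[1089/16, 0], [0, 481/36]]
first-kind symbols [ij,l] = (1/2)(d_i g_jl + d_j g_il - d_l g_ij): [pp,p] = E_p/2 = 107/12, [pp,q] = F_p - E_q/2 = 0, [pq,p] = E_q/2 = 0, [pq,q] = G_p/2 = 165/8, [qq,p] = F_q - G_p/2 = -165/8, [qq,q] = G_q/2 = 0
Gamma^p_ij = (G*[ij,p] - F*[ij,q])/(EG - F^2), Gamma^q_ij = (E*[ij,q] - F*[ij,p])/(EG - F^2)
Gamma_ppp = 321/481, Gamma_ppq = 0, Gamma_pqq = -1485/962, Gamma_qpp = 0, Gamma_qpq = 10/33, Gamma_qqq = 0
X = (3/2, -2), Y = (0, 3/4) at the point

Answer: (nabla_X Y)^p = 1569/1924, (nabla_X Y)^q = 57/22


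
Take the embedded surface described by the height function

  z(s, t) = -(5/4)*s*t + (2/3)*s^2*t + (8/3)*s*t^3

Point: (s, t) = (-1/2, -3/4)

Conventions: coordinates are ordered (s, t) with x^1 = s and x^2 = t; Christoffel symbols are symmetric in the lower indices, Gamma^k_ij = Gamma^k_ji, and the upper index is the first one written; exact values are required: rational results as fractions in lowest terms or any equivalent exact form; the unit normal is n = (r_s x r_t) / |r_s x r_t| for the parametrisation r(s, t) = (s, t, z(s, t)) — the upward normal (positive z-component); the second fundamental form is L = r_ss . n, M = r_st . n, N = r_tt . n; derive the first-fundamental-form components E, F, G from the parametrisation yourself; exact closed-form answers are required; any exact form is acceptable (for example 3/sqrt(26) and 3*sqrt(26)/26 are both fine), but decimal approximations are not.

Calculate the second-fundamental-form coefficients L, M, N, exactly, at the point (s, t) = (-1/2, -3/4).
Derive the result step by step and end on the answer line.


z_s = 5/16, z_t = -35/24, z_ss = -1, z_st = 31/12, z_tt = 6
E = 281/256, F = -175/384, G = 1801/576; answer radicand W^2 = 7429/2304
unnormalised second-form numerators: l = -1, m = 31/12, n = 6; L = l/sqrt(7429/2304), and similarly M = m/sqrt(W^2), N = n/sqrt(W^2)

Answer: L = -48*sqrt(7429)/7429, M = 124*sqrt(7429)/7429, N = 288*sqrt(7429)/7429
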